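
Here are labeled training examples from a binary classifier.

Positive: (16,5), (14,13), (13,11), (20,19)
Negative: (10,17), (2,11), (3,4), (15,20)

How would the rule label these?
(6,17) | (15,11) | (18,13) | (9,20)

Negative, Positive, Positive, Negative

A rule that fits every label: first > second — true of each 'Positive' example, false of each 'Negative' one.
(6,17): Negative (6 < 17). (15,11): Positive (15 > 11). (18,13): Positive (18 > 13). (9,20): Negative (9 < 20).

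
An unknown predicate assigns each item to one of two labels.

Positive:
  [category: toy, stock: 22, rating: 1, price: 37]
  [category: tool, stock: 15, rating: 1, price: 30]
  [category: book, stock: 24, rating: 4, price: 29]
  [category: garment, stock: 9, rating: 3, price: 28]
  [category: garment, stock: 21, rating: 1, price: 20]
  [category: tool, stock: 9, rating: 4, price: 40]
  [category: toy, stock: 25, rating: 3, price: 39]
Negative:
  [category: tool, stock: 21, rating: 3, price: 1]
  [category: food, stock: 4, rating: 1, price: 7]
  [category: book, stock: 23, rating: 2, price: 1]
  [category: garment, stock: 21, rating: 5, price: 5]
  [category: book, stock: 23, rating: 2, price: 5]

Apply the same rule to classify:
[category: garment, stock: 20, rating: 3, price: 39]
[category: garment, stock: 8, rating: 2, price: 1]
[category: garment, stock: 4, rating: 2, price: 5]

Positive, Negative, Negative

The simplest hypothesis consistent with all the labels is: price ≥ 20.
[category: garment, stock: 20, rating: 3, price: 39]: Positive (price = 39). [category: garment, stock: 8, rating: 2, price: 1]: Negative (price = 1). [category: garment, stock: 4, rating: 2, price: 5]: Negative (price = 5).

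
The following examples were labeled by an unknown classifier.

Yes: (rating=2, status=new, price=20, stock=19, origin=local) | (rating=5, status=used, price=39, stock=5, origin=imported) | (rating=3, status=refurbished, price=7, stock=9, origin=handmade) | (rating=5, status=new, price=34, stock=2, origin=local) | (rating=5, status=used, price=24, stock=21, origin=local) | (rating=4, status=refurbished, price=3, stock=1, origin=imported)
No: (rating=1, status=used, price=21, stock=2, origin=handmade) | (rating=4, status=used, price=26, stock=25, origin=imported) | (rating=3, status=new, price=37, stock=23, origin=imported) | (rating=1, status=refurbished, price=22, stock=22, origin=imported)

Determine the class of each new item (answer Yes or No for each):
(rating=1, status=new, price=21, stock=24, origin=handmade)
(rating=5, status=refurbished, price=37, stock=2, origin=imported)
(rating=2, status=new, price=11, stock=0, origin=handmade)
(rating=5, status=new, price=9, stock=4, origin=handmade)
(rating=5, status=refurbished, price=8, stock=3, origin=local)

The pattern is that an item is 'Yes' exactly when: rating ≥ 2 AND stock ≤ 21.

No, Yes, Yes, Yes, Yes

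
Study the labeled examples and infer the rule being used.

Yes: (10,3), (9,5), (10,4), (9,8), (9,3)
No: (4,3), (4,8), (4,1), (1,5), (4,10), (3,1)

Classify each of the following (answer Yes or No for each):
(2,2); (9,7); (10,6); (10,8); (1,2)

No, Yes, Yes, Yes, No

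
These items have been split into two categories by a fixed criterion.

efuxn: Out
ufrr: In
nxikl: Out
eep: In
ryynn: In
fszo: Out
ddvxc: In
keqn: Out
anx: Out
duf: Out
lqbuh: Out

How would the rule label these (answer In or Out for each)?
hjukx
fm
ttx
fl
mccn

One predicate separates the groups cleanly: has a double letter.
hjukx: no doubled letter, does not fit → Out. fm: no doubled letter, does not fit → Out. ttx: 'tt' doubled, matches → In. fl: no doubled letter, does not fit → Out. mccn: 'cc' doubled, matches → In.

Out, Out, In, Out, In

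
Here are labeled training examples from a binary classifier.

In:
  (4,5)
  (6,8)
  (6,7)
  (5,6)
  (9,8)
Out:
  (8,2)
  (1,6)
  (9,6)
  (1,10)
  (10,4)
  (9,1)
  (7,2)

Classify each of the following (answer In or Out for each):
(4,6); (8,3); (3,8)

In, Out, Out

One predicate separates the groups cleanly: |first − second| ≤ 2.
(4,6) — |4−6| = 2, hence In. (8,3) — |8−3| = 5, hence Out. (3,8) — |3−8| = 5, hence Out.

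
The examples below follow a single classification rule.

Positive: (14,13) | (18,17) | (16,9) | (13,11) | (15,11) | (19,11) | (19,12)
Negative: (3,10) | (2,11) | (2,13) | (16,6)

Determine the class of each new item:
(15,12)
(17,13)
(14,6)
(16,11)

Positive, Positive, Negative, Positive

All 'Positive' examples share one property — sum ≥ 24 — and every 'Negative' example lacks it.
(15,12) — 15+12 = 27, hence Positive.
(17,13) — 17+13 = 30, hence Positive.
(14,6) — 14+6 = 20, hence Negative.
(16,11) — 16+11 = 27, hence Positive.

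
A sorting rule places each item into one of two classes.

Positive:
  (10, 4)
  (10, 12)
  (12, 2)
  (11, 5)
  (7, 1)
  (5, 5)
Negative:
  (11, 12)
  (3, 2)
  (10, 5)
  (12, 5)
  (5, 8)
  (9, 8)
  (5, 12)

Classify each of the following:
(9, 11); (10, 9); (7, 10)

Comparing the two groups points to one rule — sum is even.
(9, 11) → 9+11 = 20 → Positive. (10, 9) → 10+9 = 19 → Negative. (7, 10) → 7+10 = 17 → Negative.

Positive, Negative, Negative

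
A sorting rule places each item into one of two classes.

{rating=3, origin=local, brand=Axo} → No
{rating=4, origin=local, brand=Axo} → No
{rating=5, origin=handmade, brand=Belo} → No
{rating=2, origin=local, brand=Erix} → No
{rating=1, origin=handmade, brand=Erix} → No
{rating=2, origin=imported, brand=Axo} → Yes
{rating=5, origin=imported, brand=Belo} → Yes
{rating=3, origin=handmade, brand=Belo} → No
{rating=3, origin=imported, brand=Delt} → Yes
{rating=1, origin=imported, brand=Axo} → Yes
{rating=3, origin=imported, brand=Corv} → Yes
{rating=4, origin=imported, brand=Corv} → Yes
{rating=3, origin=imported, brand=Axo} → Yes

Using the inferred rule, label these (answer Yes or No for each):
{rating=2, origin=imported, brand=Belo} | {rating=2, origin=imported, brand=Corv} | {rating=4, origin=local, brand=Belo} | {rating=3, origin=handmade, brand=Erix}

Yes, Yes, No, No

A rule that fits every label: origin is imported — true of each 'Yes' example, false of each 'No' one.
{rating=2, origin=imported, brand=Belo}: origin is imported — has this property, so Yes.
{rating=2, origin=imported, brand=Corv}: origin is imported — has this property, so Yes.
{rating=4, origin=local, brand=Belo}: origin is local — does not fit, so No.
{rating=3, origin=handmade, brand=Erix}: origin is handmade — does not fit, so No.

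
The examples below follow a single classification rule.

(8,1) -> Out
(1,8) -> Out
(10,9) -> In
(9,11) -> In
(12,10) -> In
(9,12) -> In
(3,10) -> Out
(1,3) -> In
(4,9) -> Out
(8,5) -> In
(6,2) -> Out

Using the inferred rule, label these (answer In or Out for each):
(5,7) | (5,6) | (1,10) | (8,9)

In, In, Out, In

The classifier is using: |first − second| ≤ 3.
(5,7): In (|5−7| = 2). (5,6): In (|5−6| = 1). (1,10): Out (|1−10| = 9). (8,9): In (|8−9| = 1).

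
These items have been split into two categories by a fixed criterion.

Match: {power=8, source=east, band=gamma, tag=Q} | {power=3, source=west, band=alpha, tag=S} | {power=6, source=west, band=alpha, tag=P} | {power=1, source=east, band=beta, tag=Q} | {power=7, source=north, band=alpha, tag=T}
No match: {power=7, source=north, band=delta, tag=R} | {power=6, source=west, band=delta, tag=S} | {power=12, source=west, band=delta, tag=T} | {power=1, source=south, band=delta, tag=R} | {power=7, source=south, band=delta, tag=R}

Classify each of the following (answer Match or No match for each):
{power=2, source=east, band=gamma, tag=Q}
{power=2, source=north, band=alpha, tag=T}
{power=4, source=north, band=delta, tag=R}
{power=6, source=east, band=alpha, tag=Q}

Match, Match, No match, Match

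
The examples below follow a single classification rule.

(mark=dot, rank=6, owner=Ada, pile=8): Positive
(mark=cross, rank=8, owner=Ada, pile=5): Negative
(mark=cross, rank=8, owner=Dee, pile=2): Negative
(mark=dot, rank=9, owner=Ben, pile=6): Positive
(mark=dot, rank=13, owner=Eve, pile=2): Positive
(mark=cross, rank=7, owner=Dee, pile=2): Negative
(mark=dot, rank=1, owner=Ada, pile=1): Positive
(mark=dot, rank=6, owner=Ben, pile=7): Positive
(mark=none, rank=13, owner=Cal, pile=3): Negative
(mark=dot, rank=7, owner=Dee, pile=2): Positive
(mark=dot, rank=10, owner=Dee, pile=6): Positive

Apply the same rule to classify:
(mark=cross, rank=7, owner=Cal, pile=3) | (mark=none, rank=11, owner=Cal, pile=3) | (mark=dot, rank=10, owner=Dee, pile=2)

Negative, Negative, Positive

One predicate separates the groups cleanly: mark is dot.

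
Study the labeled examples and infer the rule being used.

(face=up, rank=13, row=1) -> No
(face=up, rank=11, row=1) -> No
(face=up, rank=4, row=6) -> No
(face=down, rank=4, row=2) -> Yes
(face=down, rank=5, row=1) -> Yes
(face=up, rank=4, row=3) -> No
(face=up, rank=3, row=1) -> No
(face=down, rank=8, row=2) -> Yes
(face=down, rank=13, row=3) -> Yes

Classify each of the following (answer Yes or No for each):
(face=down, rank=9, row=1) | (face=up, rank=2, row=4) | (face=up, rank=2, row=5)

Yes, No, No

'Yes' ⟺ face is down.
(face=down, rank=9, row=1) → face is down → Yes.
(face=up, rank=2, row=4) → face is up → No.
(face=up, rank=2, row=5) → face is up → No.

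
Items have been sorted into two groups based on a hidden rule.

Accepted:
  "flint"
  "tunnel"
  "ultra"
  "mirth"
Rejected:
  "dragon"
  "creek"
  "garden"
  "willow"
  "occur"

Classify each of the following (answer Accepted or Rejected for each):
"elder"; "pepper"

Rejected, Rejected

Looking at the examples, the only property every 'Accepted' case has and every 'Rejected' case lacks is: contains 't'.
"elder": no 't', doesn't qualify → Rejected. "pepper": no 't', doesn't qualify → Rejected.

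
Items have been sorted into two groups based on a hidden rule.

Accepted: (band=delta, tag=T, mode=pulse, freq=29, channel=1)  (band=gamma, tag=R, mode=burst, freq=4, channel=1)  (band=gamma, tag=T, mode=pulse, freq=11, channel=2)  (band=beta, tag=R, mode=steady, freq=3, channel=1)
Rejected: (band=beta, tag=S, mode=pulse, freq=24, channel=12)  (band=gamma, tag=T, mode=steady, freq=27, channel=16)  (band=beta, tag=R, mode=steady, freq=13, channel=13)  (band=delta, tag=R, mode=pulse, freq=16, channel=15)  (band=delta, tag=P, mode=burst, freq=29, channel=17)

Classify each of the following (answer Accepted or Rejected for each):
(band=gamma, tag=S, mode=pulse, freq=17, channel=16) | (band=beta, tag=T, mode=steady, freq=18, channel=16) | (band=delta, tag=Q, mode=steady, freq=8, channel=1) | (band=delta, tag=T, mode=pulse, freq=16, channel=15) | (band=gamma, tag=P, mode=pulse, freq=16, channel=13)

Rejected, Rejected, Accepted, Rejected, Rejected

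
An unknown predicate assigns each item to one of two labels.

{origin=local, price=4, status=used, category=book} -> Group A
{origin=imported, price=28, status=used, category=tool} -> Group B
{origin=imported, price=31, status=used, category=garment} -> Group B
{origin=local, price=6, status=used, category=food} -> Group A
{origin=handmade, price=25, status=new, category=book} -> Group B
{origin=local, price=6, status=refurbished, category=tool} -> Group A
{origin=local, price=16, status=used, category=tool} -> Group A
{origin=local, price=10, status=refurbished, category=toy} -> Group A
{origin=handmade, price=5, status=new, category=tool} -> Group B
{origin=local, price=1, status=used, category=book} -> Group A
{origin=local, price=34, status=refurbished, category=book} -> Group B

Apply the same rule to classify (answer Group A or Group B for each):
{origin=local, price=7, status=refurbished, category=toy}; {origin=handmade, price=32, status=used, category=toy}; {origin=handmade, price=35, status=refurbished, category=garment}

Group A, Group B, Group B

The simplest hypothesis consistent with all the labels is: origin is local AND price ≤ 16.
Group A: {origin=local, price=7, status=refurbished, category=toy}, since origin is local, price = 7. Group B: {origin=handmade, price=32, status=used, category=toy}, since origin is handmade, price = 32. Group B: {origin=handmade, price=35, status=refurbished, category=garment}, since origin is handmade, price = 35.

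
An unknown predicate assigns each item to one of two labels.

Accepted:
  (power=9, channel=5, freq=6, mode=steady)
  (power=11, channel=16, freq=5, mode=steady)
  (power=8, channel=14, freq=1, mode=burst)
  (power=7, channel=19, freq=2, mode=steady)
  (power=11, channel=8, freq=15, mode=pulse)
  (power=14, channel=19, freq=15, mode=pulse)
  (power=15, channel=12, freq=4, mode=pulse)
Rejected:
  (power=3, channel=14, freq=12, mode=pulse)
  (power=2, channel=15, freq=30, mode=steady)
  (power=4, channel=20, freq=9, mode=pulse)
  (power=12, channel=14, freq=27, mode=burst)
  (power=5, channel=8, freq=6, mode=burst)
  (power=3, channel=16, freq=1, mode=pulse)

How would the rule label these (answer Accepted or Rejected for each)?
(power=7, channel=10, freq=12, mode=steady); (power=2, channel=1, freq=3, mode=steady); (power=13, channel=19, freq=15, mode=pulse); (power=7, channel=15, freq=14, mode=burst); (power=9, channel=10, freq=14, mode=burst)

The simplest hypothesis consistent with all the labels is: power ≥ 7 AND freq ≤ 15.
Accepted: (power=7, channel=10, freq=12, mode=steady), since power = 7, freq = 12. Rejected: (power=2, channel=1, freq=3, mode=steady), since power = 2, freq = 3. Accepted: (power=13, channel=19, freq=15, mode=pulse), since power = 13, freq = 15. Accepted: (power=7, channel=15, freq=14, mode=burst), since power = 7, freq = 14. Accepted: (power=9, channel=10, freq=14, mode=burst), since power = 9, freq = 14.

Accepted, Rejected, Accepted, Accepted, Accepted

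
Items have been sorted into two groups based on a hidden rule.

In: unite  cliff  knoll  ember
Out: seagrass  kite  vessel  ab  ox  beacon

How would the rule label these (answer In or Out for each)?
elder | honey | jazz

In, In, Out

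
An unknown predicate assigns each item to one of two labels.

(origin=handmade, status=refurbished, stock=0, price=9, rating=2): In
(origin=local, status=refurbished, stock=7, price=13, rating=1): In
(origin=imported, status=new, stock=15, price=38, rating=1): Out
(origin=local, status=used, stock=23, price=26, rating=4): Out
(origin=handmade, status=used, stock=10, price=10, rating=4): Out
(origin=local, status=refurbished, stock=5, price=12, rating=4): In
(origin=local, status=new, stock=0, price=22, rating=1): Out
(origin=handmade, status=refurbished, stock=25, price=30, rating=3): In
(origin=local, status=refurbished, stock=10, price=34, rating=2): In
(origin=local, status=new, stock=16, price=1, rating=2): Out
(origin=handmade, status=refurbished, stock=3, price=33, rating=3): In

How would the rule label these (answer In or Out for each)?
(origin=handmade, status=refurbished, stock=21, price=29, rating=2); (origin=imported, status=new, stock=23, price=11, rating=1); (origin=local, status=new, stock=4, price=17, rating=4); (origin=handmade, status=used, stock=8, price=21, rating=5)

In, Out, Out, Out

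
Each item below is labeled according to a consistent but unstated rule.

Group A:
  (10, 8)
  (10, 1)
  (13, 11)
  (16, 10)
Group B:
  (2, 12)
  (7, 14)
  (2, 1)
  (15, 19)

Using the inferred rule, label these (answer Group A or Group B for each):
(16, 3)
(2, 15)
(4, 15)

One predicate separates the groups cleanly: first > second AND sum ≥ 11.
(16, 3): Group A (16 > 3, 16+3 = 19).
(2, 15): Group B (2 < 15, 2+15 = 17).
(4, 15): Group B (4 < 15, 4+15 = 19).

Group A, Group B, Group B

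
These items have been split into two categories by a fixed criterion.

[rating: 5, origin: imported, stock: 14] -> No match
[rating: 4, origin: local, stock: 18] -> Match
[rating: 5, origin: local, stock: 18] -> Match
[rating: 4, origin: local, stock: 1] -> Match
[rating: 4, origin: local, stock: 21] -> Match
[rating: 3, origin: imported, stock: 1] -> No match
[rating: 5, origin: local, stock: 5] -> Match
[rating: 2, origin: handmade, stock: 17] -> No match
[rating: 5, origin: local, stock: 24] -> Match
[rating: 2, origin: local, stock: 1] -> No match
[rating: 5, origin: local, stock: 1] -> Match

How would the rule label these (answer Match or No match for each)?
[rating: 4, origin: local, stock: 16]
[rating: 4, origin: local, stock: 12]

Match, Match

The simplest hypothesis consistent with all the labels is: origin is local AND rating ≥ 3.
Match: [rating: 4, origin: local, stock: 16], since origin is local, rating = 4.
Match: [rating: 4, origin: local, stock: 12], since origin is local, rating = 4.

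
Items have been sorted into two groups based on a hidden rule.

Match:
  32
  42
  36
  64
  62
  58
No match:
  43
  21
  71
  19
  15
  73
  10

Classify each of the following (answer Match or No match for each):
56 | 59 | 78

One predicate separates the groups cleanly: even AND at least 15.
56: 56 is even, 56 ≥ 15 — passes, so Match. 59: 59 is odd, 59 ≥ 15 — doesn't match, so No match. 78: 78 is even, 78 ≥ 15 — passes, so Match.

Match, No match, Match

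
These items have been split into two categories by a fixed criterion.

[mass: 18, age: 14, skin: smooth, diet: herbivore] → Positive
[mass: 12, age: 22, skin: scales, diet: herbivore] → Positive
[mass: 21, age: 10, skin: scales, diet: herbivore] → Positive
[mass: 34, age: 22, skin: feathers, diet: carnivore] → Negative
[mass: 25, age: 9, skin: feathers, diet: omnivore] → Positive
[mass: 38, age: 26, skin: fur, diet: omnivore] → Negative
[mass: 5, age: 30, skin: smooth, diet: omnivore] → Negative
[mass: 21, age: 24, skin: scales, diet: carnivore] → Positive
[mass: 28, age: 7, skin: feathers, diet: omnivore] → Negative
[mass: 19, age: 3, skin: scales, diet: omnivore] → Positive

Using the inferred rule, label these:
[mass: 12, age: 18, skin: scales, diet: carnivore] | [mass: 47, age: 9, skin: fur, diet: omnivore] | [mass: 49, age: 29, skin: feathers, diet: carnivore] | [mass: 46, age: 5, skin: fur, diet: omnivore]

Rule: mass ≤ 25 AND age ≤ 24. This holds for each 'Positive' example and fails for each 'Negative' one.
[mass: 12, age: 18, skin: scales, diet: carnivore] → mass = 12, age = 18 → Positive. [mass: 47, age: 9, skin: fur, diet: omnivore] → mass = 47, age = 9 → Negative. [mass: 49, age: 29, skin: feathers, diet: carnivore] → mass = 49, age = 29 → Negative. [mass: 46, age: 5, skin: fur, diet: omnivore] → mass = 46, age = 5 → Negative.

Positive, Negative, Negative, Negative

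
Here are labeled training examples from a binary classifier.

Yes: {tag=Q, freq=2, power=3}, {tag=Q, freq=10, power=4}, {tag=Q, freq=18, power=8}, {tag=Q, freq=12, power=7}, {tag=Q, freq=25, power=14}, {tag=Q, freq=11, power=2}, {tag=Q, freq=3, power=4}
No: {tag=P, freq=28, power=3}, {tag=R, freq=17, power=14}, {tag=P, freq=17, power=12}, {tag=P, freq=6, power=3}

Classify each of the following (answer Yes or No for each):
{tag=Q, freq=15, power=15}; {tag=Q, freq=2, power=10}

Yes, Yes

Looking at the examples, the only property every 'Yes' case has and every 'No' case lacks is: tag is Q.
{tag=Q, freq=15, power=15}: tag is Q, meets the rule → Yes.
{tag=Q, freq=2, power=10}: tag is Q, meets the rule → Yes.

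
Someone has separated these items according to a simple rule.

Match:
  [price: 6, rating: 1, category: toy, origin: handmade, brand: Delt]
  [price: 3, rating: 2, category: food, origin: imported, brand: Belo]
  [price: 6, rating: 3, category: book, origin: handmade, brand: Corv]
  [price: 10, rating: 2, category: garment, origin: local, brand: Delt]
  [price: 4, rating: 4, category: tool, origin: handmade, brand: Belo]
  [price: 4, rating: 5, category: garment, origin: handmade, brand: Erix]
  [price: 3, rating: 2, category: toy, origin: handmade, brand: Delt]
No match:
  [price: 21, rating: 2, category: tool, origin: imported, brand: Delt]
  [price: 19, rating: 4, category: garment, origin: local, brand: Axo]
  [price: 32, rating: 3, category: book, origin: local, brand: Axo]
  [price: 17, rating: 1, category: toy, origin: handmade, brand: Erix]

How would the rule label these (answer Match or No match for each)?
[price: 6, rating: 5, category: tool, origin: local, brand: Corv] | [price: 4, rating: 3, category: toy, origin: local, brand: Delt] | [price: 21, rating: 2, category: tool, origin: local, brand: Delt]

Match, Match, No match

Rule: price ≤ 10. This holds for each 'Match' example and fails for each 'No match' one.
[price: 6, rating: 5, category: tool, origin: local, brand: Corv]: price = 6 — satisfies this, so Match. [price: 4, rating: 3, category: toy, origin: local, brand: Delt]: price = 4 — satisfies this, so Match. [price: 21, rating: 2, category: tool, origin: local, brand: Delt]: price = 21 — lacks this property, so No match.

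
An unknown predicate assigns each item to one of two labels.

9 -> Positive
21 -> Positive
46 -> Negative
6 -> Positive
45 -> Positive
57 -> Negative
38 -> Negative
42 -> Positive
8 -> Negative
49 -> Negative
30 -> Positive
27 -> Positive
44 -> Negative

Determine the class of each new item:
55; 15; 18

Rule: multiple of 3 AND at most 45. This holds for each 'Positive' example and fails for each 'Negative' one.

Negative, Positive, Positive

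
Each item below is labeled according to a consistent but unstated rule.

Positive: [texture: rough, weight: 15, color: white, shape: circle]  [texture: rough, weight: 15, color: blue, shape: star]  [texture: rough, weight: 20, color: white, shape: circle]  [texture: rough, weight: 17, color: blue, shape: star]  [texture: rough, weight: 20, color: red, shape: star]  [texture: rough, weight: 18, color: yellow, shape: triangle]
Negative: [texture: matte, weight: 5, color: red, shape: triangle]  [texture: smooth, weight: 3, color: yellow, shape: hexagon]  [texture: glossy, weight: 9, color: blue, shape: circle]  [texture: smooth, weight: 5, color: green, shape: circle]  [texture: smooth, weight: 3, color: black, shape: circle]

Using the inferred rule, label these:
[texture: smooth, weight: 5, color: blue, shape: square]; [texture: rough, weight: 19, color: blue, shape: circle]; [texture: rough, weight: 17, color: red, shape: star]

The common property of the 'Positive' items is: texture is rough. No 'Negative' item has it.

Negative, Positive, Positive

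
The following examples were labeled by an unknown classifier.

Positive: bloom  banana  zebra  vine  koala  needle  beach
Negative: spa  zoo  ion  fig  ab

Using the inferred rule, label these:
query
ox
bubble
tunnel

One predicate separates the groups cleanly: length ≥ 4.

Positive, Negative, Positive, Positive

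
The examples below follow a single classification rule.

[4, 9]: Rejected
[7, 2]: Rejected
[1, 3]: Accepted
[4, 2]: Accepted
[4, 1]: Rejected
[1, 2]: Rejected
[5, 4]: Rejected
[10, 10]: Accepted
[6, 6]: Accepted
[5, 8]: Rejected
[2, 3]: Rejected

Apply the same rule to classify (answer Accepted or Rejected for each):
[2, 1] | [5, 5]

Every 'Accepted' example satisfies: sum is even. None of the 'Rejected' examples do.

Rejected, Accepted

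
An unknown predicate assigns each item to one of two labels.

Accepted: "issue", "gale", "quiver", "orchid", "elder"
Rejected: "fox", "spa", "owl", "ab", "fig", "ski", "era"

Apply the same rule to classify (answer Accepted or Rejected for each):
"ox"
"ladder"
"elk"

One predicate separates the groups cleanly: length ≥ 4.
"ox" → length 2 → Rejected.
"ladder" → length 6 → Accepted.
"elk" → length 3 → Rejected.

Rejected, Accepted, Rejected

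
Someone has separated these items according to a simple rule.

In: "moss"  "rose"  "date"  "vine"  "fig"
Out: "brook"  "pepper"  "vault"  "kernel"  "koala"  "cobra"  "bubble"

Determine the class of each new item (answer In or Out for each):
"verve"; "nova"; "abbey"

The common property of the 'In' items is: length ≤ 4. No 'Out' item has it.
Out: "verve", since length 5. In: "nova", since length 4. Out: "abbey", since length 5.

Out, In, Out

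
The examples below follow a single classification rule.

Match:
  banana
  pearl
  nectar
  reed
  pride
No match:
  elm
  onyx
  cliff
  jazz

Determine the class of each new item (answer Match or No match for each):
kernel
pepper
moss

Match, Match, No match

'Match' ⟺ has ≥ 2 vowels.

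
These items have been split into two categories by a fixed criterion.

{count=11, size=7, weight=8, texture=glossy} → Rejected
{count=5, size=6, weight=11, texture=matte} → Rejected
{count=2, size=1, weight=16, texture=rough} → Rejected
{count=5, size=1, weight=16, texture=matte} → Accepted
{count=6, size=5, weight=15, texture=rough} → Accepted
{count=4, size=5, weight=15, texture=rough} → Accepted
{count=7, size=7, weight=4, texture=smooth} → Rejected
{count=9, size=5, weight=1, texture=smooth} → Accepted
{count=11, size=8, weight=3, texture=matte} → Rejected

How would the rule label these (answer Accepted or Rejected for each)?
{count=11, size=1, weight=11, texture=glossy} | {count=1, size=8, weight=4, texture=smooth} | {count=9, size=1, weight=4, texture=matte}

The rule appears to be: size ≤ 5 AND count ≥ 4.
{count=11, size=1, weight=11, texture=glossy}: size = 1, count = 11, fits → Accepted.
{count=1, size=8, weight=4, texture=smooth}: size = 8, count = 1, does not satisfy this → Rejected.
{count=9, size=1, weight=4, texture=matte}: size = 1, count = 9, fits → Accepted.

Accepted, Rejected, Accepted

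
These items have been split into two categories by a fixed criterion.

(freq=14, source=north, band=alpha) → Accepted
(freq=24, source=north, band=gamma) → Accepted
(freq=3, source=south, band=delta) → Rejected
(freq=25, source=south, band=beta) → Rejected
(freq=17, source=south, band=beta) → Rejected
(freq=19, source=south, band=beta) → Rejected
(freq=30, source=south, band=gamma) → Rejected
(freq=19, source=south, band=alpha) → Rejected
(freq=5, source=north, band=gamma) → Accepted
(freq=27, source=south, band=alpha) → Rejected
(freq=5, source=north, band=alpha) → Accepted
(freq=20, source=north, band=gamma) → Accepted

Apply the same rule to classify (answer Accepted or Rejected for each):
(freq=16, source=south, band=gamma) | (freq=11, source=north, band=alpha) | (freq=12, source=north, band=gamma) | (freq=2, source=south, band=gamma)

Rejected, Accepted, Accepted, Rejected

The classifier is using: source is north.
Rejected: (freq=16, source=south, band=gamma), since source is south.
Accepted: (freq=11, source=north, band=alpha), since source is north.
Accepted: (freq=12, source=north, band=gamma), since source is north.
Rejected: (freq=2, source=south, band=gamma), since source is south.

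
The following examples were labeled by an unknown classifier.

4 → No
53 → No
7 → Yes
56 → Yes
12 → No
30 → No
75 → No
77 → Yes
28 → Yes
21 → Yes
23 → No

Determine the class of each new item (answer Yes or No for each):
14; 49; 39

Yes, Yes, No

Checking candidate rules against both groups, what survives is: multiple of 7.
14: 14 = 7·2 — fits, so Yes.
49: 49 = 7·7 — fits, so Yes.
39: 39 = 7·5 + 4 — doesn't qualify, so No.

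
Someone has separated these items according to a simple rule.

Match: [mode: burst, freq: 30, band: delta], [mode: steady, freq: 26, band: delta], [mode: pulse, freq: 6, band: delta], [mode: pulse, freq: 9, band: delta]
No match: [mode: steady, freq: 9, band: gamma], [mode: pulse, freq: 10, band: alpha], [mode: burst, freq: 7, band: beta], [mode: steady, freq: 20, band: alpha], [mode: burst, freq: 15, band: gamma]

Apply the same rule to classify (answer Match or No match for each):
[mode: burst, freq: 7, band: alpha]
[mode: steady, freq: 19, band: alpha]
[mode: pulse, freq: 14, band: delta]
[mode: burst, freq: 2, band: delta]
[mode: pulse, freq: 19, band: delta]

No match, No match, Match, Match, Match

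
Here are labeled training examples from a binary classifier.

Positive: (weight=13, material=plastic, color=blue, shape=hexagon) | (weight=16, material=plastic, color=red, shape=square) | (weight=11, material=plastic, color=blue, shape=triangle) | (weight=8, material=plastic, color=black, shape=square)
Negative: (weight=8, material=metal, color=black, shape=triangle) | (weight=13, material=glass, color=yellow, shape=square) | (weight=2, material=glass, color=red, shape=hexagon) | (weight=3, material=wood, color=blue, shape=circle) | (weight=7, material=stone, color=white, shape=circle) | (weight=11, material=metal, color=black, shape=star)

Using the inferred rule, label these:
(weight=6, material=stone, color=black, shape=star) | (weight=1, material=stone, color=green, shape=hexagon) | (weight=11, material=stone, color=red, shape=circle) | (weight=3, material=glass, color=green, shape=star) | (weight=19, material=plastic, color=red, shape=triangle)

Negative, Negative, Negative, Negative, Positive

Comparing the two groups points to one rule — material is plastic.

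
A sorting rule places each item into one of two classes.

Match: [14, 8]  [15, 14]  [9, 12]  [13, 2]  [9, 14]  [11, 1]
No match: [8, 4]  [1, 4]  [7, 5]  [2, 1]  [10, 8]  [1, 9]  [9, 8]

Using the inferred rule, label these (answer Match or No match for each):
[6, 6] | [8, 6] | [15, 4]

The distinguishing property — max ≥ 11 — holds for all the 'Match' cases and none of the 'No match' cases.

No match, No match, Match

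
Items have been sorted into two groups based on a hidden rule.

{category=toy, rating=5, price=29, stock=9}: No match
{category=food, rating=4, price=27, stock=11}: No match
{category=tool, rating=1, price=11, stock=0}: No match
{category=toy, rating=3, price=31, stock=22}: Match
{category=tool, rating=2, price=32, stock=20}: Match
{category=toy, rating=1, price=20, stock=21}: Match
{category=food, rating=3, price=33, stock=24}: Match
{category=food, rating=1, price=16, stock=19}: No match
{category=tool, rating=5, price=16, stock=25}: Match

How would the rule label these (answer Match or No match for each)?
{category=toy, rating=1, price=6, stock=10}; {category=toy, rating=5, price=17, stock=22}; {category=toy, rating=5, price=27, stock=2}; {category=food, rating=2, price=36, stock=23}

No match, Match, No match, Match

Rule: stock ≥ 20. This holds for each 'Match' example and fails for each 'No match' one.
{category=toy, rating=1, price=6, stock=10}: stock = 10 — does not fit, so No match.
{category=toy, rating=5, price=17, stock=22}: stock = 22 — meets the rule, so Match.
{category=toy, rating=5, price=27, stock=2}: stock = 2 — does not fit, so No match.
{category=food, rating=2, price=36, stock=23}: stock = 23 — meets the rule, so Match.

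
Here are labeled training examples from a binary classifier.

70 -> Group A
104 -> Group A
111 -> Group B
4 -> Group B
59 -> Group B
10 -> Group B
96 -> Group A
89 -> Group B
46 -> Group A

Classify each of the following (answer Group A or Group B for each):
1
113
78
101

Group B, Group B, Group A, Group B

The simplest hypothesis consistent with all the labels is: even AND at least 46.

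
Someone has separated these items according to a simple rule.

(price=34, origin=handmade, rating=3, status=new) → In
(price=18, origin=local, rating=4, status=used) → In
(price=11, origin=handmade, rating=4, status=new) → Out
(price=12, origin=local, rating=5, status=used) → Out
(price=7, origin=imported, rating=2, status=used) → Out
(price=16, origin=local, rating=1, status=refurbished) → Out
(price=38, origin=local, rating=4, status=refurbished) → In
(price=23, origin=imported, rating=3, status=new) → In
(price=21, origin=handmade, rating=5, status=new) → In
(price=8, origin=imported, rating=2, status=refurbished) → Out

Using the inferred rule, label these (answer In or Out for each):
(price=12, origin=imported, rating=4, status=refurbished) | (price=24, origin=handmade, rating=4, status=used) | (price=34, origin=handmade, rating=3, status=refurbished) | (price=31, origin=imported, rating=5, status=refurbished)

The rule appears to be: price ≥ 18.
(price=12, origin=imported, rating=4, status=refurbished): price = 12, does not fit → Out.
(price=24, origin=handmade, rating=4, status=used): price = 24, qualifies → In.
(price=34, origin=handmade, rating=3, status=refurbished): price = 34, qualifies → In.
(price=31, origin=imported, rating=5, status=refurbished): price = 31, qualifies → In.

Out, In, In, In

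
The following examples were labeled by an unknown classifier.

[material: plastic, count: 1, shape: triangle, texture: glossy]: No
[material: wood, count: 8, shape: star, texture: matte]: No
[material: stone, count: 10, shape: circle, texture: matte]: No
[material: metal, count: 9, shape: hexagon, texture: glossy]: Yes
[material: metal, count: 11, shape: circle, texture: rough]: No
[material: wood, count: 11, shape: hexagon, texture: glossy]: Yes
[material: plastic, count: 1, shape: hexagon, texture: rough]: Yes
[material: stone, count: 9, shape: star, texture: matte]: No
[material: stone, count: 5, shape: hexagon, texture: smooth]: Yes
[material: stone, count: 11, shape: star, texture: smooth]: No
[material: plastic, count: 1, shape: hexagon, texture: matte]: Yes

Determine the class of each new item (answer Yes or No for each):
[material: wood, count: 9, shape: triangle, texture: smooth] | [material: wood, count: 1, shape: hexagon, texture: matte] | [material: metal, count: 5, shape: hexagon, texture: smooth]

'Yes' ⟺ shape is hexagon.
[material: wood, count: 9, shape: triangle, texture: smooth]: No (shape is triangle). [material: wood, count: 1, shape: hexagon, texture: matte]: Yes (shape is hexagon). [material: metal, count: 5, shape: hexagon, texture: smooth]: Yes (shape is hexagon).

No, Yes, Yes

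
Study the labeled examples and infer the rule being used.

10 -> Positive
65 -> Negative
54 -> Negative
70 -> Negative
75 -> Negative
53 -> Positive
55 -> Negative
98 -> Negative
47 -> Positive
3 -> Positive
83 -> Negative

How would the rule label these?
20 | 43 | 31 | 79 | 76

Positive, Positive, Positive, Negative, Negative

The simplest hypothesis consistent with all the labels is: at most 53.
20: 20 ≤ 53, has this property → Positive.
43: 43 ≤ 53, has this property → Positive.
31: 31 ≤ 53, has this property → Positive.
79: 79 > 53, fails the rule → Negative.
76: 76 > 53, fails the rule → Negative.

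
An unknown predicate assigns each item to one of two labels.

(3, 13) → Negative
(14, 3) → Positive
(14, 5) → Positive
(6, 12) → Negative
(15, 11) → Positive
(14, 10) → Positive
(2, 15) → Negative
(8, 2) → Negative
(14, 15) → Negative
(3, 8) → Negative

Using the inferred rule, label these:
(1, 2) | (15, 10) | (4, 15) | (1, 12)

A rule that fits every label: first > second AND sum ≥ 11 — true of each 'Positive' example, false of each 'Negative' one.
(1, 2): 1 < 2, 1+2 = 3 — doesn't match, so Negative. (15, 10): 15 > 10, 15+10 = 25 — has this property, so Positive. (4, 15): 4 < 15, 4+15 = 19 — doesn't match, so Negative. (1, 12): 1 < 12, 1+12 = 13 — doesn't match, so Negative.

Negative, Positive, Negative, Negative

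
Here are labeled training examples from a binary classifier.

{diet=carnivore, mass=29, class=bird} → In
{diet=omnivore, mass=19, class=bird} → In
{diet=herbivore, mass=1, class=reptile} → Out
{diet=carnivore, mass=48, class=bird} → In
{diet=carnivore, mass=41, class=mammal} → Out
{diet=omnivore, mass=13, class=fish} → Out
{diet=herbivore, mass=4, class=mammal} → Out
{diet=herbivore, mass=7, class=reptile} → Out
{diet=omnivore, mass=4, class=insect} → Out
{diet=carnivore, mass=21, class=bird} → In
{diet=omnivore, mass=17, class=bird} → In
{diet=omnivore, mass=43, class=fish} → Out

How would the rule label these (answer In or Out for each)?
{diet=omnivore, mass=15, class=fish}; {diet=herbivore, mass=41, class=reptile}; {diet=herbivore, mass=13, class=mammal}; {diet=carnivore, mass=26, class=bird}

Out, Out, Out, In

'In' ⟺ class is bird.
{diet=omnivore, mass=15, class=fish} — class is fish, hence Out.
{diet=herbivore, mass=41, class=reptile} — class is reptile, hence Out.
{diet=herbivore, mass=13, class=mammal} — class is mammal, hence Out.
{diet=carnivore, mass=26, class=bird} — class is bird, hence In.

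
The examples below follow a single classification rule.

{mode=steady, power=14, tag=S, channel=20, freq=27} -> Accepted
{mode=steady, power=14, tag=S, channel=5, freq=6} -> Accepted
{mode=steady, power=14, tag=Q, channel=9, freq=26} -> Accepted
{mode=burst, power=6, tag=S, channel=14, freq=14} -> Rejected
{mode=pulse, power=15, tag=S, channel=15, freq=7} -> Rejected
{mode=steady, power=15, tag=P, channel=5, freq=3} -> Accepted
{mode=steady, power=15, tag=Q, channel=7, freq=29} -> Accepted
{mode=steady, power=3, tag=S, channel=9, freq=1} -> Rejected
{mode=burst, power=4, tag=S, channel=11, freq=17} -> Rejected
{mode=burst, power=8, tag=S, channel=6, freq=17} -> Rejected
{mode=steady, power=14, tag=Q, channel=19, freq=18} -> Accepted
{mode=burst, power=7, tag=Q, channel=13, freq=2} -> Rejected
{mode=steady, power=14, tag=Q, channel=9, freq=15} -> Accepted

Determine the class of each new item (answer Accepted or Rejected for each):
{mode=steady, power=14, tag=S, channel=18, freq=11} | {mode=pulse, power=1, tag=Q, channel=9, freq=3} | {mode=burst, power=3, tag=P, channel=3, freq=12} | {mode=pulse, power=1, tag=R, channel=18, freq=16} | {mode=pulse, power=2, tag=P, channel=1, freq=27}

Accepted, Rejected, Rejected, Rejected, Rejected

The classifier is using: mode is steady AND freq ≥ 2.
{mode=steady, power=14, tag=S, channel=18, freq=11} → mode is steady, freq = 11 → Accepted.
{mode=pulse, power=1, tag=Q, channel=9, freq=3} → mode is pulse, freq = 3 → Rejected.
{mode=burst, power=3, tag=P, channel=3, freq=12} → mode is burst, freq = 12 → Rejected.
{mode=pulse, power=1, tag=R, channel=18, freq=16} → mode is pulse, freq = 16 → Rejected.
{mode=pulse, power=2, tag=P, channel=1, freq=27} → mode is pulse, freq = 27 → Rejected.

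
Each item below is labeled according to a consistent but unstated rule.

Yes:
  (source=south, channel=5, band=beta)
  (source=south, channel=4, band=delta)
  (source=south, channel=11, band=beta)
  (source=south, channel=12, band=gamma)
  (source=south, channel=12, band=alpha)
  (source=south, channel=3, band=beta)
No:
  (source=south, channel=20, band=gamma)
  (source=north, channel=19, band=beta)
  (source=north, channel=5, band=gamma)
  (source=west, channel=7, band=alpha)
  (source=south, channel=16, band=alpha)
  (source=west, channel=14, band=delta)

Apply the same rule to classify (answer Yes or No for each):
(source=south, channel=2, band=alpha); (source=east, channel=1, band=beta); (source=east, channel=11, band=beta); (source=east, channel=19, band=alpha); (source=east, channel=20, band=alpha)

Yes, No, No, No, No

The common property of the 'Yes' items is: source is south AND channel ≤ 12. No 'No' item has it.
(source=south, channel=2, band=alpha) → source is south, channel = 2 → Yes.
(source=east, channel=1, band=beta) → source is east, channel = 1 → No.
(source=east, channel=11, band=beta) → source is east, channel = 11 → No.
(source=east, channel=19, band=alpha) → source is east, channel = 19 → No.
(source=east, channel=20, band=alpha) → source is east, channel = 20 → No.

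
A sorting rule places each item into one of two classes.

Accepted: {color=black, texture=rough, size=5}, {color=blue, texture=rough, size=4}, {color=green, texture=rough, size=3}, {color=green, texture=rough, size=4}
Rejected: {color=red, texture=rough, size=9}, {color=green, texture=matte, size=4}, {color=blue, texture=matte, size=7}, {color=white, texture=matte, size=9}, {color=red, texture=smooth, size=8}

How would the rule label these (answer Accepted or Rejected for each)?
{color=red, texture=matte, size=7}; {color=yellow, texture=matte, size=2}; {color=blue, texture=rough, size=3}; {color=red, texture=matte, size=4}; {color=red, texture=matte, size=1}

Rejected, Rejected, Accepted, Rejected, Rejected

The rule appears to be: texture is rough AND size ≤ 5.
{color=red, texture=matte, size=7}: Rejected (texture is matte, size = 7).
{color=yellow, texture=matte, size=2}: Rejected (texture is matte, size = 2).
{color=blue, texture=rough, size=3}: Accepted (texture is rough, size = 3).
{color=red, texture=matte, size=4}: Rejected (texture is matte, size = 4).
{color=red, texture=matte, size=1}: Rejected (texture is matte, size = 1).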